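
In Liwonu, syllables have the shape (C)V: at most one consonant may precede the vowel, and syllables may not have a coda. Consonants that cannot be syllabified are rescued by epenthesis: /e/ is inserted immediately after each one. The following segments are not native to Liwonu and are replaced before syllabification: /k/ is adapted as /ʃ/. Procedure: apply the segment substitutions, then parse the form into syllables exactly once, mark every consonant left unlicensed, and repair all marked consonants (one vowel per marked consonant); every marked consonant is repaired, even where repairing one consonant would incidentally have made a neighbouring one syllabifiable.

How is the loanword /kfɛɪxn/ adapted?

Substitution: /k/ → /ʃ/, giving /ʃfɛɪxn/.
Syllabifying with onset maximization leaves /ʃ/, /x/, /n/ stranded (no codas are permitted; onsets are limited to one consonant).
Inserting the epenthetic vowel yields /ʃ/ → /ʃe/, /x/ → /xe/, /n/ → /ne/.

ʃefɛɪxene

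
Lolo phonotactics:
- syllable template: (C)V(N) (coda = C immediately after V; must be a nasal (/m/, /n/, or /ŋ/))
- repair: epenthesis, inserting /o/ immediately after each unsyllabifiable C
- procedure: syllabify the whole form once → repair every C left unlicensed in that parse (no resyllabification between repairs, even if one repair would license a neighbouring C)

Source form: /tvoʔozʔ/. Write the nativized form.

tovoʔozoʔo

Under (C)V(N), the unsyllabifiable consonants are /t/, /z/, /ʔ/ (only a nasal (/m/, /n/, or /ŋ/) is licensed in coda position; onsets are limited to one consonant).
Epenthesis after each stranded consonant: /t/ → /to/, /z/ → /zo/, /ʔ/ → /ʔo/.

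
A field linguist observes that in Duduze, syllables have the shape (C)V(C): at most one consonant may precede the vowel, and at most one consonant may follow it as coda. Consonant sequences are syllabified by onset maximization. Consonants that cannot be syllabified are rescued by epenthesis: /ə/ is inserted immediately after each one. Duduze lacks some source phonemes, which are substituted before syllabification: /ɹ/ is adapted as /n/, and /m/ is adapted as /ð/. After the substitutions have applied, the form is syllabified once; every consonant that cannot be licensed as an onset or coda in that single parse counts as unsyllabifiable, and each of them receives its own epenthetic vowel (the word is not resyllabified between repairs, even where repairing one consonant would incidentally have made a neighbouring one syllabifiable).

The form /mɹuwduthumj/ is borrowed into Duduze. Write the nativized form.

ðənuwduthuðjə

Substitution: /m/ → /ð/, /ɹ/ → /n/, giving /ðnuwduthuðj/.
The consonants /ð/, /j/ cannot be parsed into a legal (C)V(C) syllable (at most one coda consonant is licensed; onsets are limited to one consonant).
Epenthesis after each stranded consonant: /ð/ → /ðə/, /j/ → /jə/.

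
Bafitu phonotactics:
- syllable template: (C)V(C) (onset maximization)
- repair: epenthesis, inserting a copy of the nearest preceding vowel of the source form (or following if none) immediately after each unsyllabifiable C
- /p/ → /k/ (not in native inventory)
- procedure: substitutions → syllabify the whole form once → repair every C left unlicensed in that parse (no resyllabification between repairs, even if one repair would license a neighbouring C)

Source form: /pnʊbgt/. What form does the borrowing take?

kʊnʊbgʊtʊ

Substitution: /p/ → /k/, giving /knʊbgt/.
Syllabifying with onset maximization leaves /k/, /g/, /t/ stranded (at most one coda consonant is licensed; onsets are limited to one consonant).
Inserting the epenthetic vowel yields /k/ → /kʊ/, /g/ → /gʊ/, /t/ → /tʊ/.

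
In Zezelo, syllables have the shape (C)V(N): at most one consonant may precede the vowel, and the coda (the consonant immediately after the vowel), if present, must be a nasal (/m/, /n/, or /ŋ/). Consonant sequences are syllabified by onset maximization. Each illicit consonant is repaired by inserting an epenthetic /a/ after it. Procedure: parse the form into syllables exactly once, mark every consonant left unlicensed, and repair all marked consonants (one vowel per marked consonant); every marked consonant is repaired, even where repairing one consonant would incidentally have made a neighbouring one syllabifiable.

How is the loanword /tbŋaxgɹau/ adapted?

tabaŋaxagaɹau

Under (C)V(N), the unsyllabifiable consonants are /t/, /b/, /x/, /g/ (only a nasal (/m/, /n/, or /ŋ/) is licensed in coda position; onsets are limited to one consonant).
Inserting the epenthetic vowel yields /t/ → /ta/, /b/ → /ba/, /x/ → /xa/, /g/ → /ga/.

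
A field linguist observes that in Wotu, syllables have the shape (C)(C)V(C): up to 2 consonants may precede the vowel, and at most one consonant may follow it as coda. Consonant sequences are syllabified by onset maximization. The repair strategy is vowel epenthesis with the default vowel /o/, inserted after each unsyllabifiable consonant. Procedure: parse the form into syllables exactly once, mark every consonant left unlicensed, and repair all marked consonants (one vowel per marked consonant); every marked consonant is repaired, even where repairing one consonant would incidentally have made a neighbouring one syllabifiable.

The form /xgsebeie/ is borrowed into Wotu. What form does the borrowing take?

xogsebeie

The consonants /x/ cannot be parsed into a legal (C)(C)V(C) syllable (at most one coda consonant is licensed; onsets may contain at most 2 consonants).
Inserting the epenthetic vowel yields /x/ → /xo/.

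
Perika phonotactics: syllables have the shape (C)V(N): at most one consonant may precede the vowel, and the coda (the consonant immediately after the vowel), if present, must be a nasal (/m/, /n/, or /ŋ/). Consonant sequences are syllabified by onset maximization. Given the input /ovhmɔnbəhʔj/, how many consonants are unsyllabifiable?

Syllabifying with onset maximization leaves /v/, /h/, /h/, /ʔ/, /j/ stranded (only a nasal (/m/, /n/, or /ŋ/) is licensed in coda position; onsets are limited to one consonant).

5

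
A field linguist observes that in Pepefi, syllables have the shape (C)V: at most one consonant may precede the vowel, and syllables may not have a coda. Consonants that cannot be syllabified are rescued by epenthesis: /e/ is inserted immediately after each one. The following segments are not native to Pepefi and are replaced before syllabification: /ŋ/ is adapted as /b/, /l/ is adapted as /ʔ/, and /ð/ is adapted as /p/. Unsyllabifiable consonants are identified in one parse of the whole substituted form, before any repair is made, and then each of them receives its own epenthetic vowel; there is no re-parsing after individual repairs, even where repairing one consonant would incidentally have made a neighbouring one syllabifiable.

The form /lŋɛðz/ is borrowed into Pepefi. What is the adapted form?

Substitution: /l/ → /ʔ/, /ŋ/ → /b/, /ð/ → /p/, giving /ʔbɛpz/.
The consonants /ʔ/, /p/, /z/ cannot be parsed into a legal (C)V syllable (no codas are permitted; onsets are limited to one consonant).
Inserting the epenthetic vowel yields /ʔ/ → /ʔe/, /p/ → /pe/, /z/ → /ze/.

ʔebɛpeze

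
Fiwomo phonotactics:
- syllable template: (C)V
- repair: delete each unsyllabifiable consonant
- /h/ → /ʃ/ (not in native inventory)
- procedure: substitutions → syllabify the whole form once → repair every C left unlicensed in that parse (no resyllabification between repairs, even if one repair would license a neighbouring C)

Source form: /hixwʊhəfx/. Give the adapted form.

Substitution: /h/ → /ʃ/, giving /ʃixwʊʃəfx/.
The consonants /x/, /f/, /x/ cannot be parsed into a legal (C)V syllable (no codas are permitted; onsets are limited to one consonant).
Deleting the stranded consonants removes /x/, /f/, /x/.

ʃiwʊʃə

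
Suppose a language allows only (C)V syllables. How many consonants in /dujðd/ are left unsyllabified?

Under (C)V, the unsyllabifiable consonants are /j/, /ð/, /d/ (no codas are permitted; onsets are limited to one consonant).

3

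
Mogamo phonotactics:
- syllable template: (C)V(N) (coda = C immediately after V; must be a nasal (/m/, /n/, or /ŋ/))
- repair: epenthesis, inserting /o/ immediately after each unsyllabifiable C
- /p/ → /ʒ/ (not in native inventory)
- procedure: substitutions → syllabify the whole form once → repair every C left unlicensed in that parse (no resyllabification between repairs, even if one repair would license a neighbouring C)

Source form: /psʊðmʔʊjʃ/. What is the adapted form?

ʒosʊðomoʔʊjoʃo

Substitution: /p/ → /ʒ/, giving /ʒsʊðmʔʊjʃ/.
Syllabifying with onset maximization leaves /ʒ/, /ð/, /m/, /j/, /ʃ/ stranded (only a nasal (/m/, /n/, or /ŋ/) is licensed in coda position; onsets are limited to one consonant).
Epenthesis after each stranded consonant: /ʒ/ → /ʒo/, /ð/ → /ðo/, /m/ → /mo/, /j/ → /jo/, /ʃ/ → /ʃo/.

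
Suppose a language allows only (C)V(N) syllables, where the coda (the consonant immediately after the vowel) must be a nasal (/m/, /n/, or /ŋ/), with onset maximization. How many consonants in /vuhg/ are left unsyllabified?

2

Syllabifying with onset maximization leaves /h/, /g/ stranded (only a nasal (/m/, /n/, or /ŋ/) is licensed in coda position; onsets are limited to one consonant).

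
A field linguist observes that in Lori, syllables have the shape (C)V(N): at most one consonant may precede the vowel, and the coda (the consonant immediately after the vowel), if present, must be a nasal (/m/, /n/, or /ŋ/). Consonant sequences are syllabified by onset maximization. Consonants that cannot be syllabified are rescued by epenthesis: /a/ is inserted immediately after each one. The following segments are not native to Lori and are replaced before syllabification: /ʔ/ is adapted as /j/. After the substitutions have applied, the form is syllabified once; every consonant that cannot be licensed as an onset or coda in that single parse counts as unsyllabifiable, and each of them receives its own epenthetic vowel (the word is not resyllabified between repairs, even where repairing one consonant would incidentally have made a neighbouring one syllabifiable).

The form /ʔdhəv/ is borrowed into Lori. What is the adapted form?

jadahəva

Substitution: /ʔ/ → /j/, giving /jdhəv/.
Under (C)V(N), the unsyllabifiable consonants are /j/, /d/, /v/ (only a nasal (/m/, /n/, or /ŋ/) is licensed in coda position; onsets are limited to one consonant).
Inserting the epenthetic vowel yields /j/ → /ja/, /d/ → /da/, /v/ → /va/.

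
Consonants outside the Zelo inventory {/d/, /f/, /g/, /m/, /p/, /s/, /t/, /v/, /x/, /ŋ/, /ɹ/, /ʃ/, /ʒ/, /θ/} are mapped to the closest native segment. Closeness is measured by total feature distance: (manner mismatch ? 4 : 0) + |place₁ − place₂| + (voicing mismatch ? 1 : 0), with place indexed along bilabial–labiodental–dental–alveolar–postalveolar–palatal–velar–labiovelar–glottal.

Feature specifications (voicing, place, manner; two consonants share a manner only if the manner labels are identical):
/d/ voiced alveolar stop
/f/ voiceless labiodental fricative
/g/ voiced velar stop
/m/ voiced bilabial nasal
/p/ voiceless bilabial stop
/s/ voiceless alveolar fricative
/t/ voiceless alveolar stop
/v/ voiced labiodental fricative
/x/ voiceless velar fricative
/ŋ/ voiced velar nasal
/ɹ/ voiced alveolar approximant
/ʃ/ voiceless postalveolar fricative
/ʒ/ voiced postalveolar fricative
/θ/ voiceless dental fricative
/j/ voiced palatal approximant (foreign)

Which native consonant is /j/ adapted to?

ɹ

/ɹ/ is closest: same manner (approximant), place distance 2 (palatal→alveolar), same voicing; total 2. Next closest is /g/ at distance 5.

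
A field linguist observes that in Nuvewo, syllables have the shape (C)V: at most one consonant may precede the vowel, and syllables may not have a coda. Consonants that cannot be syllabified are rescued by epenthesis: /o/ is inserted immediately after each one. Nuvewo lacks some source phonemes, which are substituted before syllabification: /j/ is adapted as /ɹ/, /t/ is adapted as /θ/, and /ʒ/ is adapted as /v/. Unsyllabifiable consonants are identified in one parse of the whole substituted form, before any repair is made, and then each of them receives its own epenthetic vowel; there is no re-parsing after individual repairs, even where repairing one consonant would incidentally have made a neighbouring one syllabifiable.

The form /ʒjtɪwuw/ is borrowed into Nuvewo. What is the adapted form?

Substitution: /ʒ/ → /v/, /j/ → /ɹ/, /t/ → /θ/, giving /vɹθɪwuw/.
The consonants /v/, /ɹ/, /w/ cannot be parsed into a legal (C)V syllable (no codas are permitted; onsets are limited to one consonant).
Inserting the epenthetic vowel yields /v/ → /vo/, /ɹ/ → /ɹo/, /w/ → /wo/.

voɹoθɪwuwo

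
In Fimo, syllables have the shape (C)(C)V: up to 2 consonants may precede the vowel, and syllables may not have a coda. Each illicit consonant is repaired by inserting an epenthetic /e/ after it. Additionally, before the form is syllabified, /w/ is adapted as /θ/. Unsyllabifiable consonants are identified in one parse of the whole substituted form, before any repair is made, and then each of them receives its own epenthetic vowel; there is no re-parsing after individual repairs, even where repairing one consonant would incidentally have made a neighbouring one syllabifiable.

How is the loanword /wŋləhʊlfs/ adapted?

Substitution: /w/ → /θ/, giving /θŋləhʊlfs/.
The consonants /θ/, /l/, /f/, /s/ cannot be parsed into a legal (C)(C)V syllable (no codas are permitted; onsets may contain at most 2 consonants).
Epenthesis after each stranded consonant: /θ/ → /θe/, /l/ → /le/, /f/ → /fe/, /s/ → /se/.

θeŋləhʊlefese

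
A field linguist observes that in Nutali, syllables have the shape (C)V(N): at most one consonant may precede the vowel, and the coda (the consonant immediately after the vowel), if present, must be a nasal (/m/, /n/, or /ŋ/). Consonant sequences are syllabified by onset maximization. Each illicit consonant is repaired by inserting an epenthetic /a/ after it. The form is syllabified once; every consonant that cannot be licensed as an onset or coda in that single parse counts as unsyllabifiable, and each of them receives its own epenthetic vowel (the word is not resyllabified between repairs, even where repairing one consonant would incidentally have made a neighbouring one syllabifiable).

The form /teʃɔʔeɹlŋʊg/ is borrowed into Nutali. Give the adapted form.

Syllabifying with onset maximization leaves /ɹ/, /l/, /g/ stranded (only a nasal (/m/, /n/, or /ŋ/) is licensed in coda position; onsets are limited to one consonant).
Inserting the epenthetic vowel yields /ɹ/ → /ɹa/, /l/ → /la/, /g/ → /ga/.

teʃɔʔeɹalaŋʊga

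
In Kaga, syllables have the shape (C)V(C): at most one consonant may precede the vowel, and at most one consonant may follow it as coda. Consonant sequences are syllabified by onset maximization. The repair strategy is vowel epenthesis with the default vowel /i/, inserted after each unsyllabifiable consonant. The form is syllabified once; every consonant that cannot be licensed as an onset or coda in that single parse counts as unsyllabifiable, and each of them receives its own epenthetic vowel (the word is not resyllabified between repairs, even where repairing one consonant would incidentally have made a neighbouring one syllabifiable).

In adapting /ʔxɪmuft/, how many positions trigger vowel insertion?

The unsyllabifiable consonants are /ʔ/, /t/; each receives one epenthetic vowel.

2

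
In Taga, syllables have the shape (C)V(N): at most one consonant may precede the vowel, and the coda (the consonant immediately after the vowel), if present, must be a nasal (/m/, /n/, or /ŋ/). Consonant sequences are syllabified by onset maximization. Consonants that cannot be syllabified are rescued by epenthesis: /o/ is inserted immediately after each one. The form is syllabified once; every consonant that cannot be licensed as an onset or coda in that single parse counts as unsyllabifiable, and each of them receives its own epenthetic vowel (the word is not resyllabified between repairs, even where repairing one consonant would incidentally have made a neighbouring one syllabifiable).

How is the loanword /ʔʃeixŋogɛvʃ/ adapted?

Syllabifying with onset maximization leaves /ʔ/, /x/, /v/, /ʃ/ stranded (only a nasal (/m/, /n/, or /ŋ/) is licensed in coda position; onsets are limited to one consonant).
Inserting the epenthetic vowel yields /ʔ/ → /ʔo/, /x/ → /xo/, /v/ → /vo/, /ʃ/ → /ʃo/.

ʔoʃeixoŋogɛvoʃo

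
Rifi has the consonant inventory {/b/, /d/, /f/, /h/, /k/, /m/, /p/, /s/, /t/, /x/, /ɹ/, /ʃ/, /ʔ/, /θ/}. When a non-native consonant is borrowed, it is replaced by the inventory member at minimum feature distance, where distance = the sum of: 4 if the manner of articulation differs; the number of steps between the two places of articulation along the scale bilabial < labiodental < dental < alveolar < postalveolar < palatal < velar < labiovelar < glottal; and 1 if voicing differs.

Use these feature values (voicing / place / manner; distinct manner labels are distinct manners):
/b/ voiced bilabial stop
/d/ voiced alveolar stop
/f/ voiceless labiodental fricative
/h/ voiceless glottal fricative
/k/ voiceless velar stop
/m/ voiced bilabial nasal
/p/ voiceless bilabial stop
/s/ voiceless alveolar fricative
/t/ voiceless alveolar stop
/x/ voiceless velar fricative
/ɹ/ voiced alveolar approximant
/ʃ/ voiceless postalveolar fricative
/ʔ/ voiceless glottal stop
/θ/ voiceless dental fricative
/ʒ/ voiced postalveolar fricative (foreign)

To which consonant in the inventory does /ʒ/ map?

/ʃ/ is closest: same manner (fricative), place distance 0 (postalveolar→postalveolar), voicing differs (+1); total 1. Next closest is /s/ at distance 2.

ʃ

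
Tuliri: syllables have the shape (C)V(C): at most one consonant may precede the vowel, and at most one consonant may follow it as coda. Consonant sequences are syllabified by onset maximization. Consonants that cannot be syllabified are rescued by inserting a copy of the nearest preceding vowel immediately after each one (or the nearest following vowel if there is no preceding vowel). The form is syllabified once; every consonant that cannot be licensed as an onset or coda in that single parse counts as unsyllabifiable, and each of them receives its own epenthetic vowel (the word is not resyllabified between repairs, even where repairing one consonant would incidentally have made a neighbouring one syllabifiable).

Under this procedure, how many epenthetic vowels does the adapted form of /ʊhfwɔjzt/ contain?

3

The unsyllabifiable consonants are /f/, /z/, /t/; each receives one epenthetic vowel.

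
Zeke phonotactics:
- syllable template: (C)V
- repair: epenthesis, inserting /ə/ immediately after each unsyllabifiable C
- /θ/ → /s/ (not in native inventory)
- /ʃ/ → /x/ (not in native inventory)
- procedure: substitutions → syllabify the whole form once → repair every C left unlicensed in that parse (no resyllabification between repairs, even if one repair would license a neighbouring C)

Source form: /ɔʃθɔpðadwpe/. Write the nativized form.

ɔxəsɔpəðadəwəpe

Substitution: /ʃ/ → /x/, /θ/ → /s/, giving /ɔxsɔpðadwpe/.
Under (C)V, the unsyllabifiable consonants are /x/, /p/, /d/, /w/ (no codas are permitted; onsets are limited to one consonant).
Each unlicensed consonant becomes the onset of a new syllable: /x/ → /xə/, /p/ → /pə/, /d/ → /də/, /w/ → /wə/.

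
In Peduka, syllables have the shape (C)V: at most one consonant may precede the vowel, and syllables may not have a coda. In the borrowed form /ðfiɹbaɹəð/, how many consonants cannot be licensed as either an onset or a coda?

3

Syllabifying with onset maximization leaves /ð/, /ɹ/, /ð/ stranded (no codas are permitted; onsets are limited to one consonant).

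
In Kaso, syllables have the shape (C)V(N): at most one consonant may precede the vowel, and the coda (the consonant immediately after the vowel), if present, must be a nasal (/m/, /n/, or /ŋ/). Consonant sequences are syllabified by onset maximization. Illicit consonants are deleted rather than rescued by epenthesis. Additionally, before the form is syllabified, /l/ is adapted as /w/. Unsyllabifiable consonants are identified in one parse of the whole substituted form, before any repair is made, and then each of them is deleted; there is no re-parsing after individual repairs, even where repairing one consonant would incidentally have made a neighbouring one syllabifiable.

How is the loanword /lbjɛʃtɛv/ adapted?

Substitution: /l/ → /w/, giving /wbjɛʃtɛv/.
Under (C)V(N), the unsyllabifiable consonants are /w/, /b/, /ʃ/, /v/ (only a nasal (/m/, /n/, or /ŋ/) is licensed in coda position; onsets are limited to one consonant).
Deleting the stranded consonants removes /w/, /b/, /ʃ/, /v/.

jɛtɛ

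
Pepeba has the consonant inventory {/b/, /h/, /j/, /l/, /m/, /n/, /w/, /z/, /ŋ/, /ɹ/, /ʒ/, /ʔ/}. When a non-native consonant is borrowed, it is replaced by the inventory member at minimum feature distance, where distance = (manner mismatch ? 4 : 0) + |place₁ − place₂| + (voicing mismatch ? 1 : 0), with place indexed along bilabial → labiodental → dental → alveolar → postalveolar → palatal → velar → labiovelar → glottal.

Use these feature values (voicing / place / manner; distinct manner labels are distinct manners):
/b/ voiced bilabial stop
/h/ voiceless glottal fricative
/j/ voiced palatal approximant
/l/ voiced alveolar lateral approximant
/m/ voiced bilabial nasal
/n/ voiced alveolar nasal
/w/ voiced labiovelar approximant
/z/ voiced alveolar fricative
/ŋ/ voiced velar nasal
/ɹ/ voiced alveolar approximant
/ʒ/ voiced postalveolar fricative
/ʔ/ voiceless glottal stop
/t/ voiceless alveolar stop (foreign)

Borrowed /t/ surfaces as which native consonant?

b

/b/ is closest: same manner (stop), place distance 3 (alveolar→bilabial), voicing differs (+1); total 4. Next closest is /l/ at distance 5.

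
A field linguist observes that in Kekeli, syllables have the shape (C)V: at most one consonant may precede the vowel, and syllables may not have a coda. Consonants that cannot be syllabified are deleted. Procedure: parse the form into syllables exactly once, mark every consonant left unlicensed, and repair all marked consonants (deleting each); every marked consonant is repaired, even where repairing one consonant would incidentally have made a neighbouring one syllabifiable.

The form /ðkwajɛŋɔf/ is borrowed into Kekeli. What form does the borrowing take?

wajɛŋɔ

Syllabifying with onset maximization leaves /ð/, /k/, /f/ stranded (no codas are permitted; onsets are limited to one consonant).
Each unlicensed consonant is deleted: /ð/, /k/, /f/.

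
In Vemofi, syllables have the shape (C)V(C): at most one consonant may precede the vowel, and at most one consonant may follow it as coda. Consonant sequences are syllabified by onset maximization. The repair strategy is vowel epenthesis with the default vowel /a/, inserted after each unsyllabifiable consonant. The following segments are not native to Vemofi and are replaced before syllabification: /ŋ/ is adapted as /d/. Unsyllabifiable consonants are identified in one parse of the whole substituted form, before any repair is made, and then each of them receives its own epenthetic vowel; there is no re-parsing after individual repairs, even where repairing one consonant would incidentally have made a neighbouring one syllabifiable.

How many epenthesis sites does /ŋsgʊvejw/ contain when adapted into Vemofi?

After substitution the input is /dsgʊvejw/.
The unsyllabifiable consonants are /d/, /s/, /w/; each receives one epenthetic vowel.

3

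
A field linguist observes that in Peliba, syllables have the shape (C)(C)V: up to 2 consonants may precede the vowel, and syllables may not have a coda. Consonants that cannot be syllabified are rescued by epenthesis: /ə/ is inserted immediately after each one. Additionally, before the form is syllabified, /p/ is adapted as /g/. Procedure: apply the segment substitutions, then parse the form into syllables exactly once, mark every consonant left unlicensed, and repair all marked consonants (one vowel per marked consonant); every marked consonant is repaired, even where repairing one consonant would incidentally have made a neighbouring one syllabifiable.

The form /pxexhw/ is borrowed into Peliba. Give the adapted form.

Substitution: /p/ → /g/, giving /gxexhw/.
The consonants /x/, /h/, /w/ cannot be parsed into a legal (C)(C)V syllable (no codas are permitted; onsets may contain at most 2 consonants).
Inserting the epenthetic vowel yields /x/ → /xə/, /h/ → /hə/, /w/ → /wə/.

gxexəhəwə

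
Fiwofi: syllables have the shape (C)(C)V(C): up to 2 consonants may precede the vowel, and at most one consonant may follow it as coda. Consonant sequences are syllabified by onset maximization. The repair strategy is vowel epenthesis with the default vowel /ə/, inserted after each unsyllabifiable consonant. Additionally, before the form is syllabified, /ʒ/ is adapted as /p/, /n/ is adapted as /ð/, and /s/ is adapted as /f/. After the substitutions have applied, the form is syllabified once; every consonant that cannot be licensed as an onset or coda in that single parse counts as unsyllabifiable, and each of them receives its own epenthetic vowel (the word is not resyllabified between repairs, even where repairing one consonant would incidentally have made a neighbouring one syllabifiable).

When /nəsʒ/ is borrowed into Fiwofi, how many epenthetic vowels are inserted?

After substitution the input is /ðəfp/.
The unsyllabifiable consonants are /p/; each receives one epenthetic vowel.

1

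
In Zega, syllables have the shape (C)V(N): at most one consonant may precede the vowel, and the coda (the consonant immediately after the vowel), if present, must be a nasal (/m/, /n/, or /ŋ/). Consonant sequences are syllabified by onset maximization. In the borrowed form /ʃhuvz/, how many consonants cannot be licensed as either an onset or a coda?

Under (C)V(N), the unsyllabifiable consonants are /ʃ/, /v/, /z/ (only a nasal (/m/, /n/, or /ŋ/) is licensed in coda position; onsets are limited to one consonant).

3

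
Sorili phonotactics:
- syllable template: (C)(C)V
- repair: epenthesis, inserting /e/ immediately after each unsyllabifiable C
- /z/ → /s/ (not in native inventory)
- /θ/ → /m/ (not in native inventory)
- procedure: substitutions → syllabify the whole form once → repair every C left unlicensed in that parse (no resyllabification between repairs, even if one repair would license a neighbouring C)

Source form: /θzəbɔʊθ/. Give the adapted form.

msəbɔʊme

Substitution: /θ/ → /m/, /z/ → /s/, giving /msəbɔʊm/.
The consonants /m/ cannot be parsed into a legal (C)(C)V syllable (no codas are permitted; onsets may contain at most 2 consonants).
Each unlicensed consonant becomes the onset of a new syllable: /m/ → /me/.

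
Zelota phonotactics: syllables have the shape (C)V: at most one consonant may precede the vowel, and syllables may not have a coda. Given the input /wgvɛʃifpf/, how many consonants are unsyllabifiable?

5

The consonants /w/, /g/, /f/, /p/, /f/ cannot be parsed into a legal (C)V syllable (no codas are permitted; onsets are limited to one consonant).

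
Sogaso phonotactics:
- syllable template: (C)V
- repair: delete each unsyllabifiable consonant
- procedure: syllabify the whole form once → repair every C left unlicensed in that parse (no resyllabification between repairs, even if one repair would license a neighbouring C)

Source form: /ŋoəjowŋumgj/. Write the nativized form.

ŋoəjoŋu

Syllabifying with onset maximization leaves /w/, /m/, /g/, /j/ stranded (no codas are permitted; onsets are limited to one consonant).
Deleting the stranded consonants removes /w/, /m/, /g/, /j/.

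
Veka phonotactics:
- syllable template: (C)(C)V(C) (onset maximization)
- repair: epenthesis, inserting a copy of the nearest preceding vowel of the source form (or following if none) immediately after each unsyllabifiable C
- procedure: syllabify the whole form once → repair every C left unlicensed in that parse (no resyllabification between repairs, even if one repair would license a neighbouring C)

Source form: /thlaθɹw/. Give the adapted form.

tahlaθɹawa

Syllabifying with onset maximization leaves /t/, /ɹ/, /w/ stranded (at most one coda consonant is licensed; onsets may contain at most 2 consonants).
Each unlicensed consonant becomes the onset of a new syllable: /t/ → /ta/, /ɹ/ → /ɹa/, /w/ → /wa/.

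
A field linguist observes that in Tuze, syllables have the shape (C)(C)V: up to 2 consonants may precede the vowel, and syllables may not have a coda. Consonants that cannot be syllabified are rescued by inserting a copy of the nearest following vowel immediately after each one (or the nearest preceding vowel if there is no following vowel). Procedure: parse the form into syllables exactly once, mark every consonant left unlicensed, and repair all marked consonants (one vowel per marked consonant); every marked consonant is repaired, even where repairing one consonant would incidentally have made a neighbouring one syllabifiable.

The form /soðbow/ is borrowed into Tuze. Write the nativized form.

Syllabifying with onset maximization leaves /w/ stranded (no codas are permitted; onsets may contain at most 2 consonants).
Inserting the epenthetic vowel yields /w/ → /wo/.

soðbowo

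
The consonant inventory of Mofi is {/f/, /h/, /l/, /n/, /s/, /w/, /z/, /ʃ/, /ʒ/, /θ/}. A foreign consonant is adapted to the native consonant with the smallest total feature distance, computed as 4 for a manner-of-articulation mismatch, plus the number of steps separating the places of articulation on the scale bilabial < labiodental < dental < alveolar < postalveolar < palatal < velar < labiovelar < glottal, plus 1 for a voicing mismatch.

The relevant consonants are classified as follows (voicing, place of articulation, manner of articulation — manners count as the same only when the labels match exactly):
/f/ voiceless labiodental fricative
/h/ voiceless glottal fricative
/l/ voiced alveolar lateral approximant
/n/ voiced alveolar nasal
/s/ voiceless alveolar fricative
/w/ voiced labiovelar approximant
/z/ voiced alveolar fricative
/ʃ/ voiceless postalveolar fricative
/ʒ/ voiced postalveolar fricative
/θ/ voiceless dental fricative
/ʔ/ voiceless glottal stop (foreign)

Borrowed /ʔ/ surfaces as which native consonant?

/h/ is closest: manner differs (stop→fricative, +4), place distance 0 (glottal→glottal), same voicing; total 4. Next closest is /w/ at distance 6.

h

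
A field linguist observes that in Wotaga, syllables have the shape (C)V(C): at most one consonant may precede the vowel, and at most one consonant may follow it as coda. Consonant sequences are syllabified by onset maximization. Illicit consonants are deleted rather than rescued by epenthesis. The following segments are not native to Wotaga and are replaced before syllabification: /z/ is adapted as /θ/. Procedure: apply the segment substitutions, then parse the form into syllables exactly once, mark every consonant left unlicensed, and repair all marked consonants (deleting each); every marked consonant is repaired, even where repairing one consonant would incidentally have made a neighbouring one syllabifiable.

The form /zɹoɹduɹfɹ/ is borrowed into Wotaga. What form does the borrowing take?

ɹoɹduɹ

Substitution: /z/ → /θ/, giving /θɹoɹduɹfɹ/.
Under (C)V(C), the unsyllabifiable consonants are /θ/, /f/, /ɹ/ (at most one coda consonant is licensed; onsets are limited to one consonant).
Each unlicensed consonant is deleted: /θ/, /f/, /ɹ/.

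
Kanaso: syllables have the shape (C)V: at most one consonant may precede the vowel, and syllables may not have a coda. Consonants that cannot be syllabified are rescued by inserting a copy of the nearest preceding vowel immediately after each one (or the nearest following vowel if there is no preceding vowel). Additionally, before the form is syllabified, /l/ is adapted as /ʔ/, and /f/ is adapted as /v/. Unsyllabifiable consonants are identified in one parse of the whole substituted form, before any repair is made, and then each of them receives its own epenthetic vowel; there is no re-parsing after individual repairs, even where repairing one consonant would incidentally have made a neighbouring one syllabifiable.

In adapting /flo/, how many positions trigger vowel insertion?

After substitution the input is /vʔo/.
The unsyllabifiable consonants are /v/; each receives one epenthetic vowel.

1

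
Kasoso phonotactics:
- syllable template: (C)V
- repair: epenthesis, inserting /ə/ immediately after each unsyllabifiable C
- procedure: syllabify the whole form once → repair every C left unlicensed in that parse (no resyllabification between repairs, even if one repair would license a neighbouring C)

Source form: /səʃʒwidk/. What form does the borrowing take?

səʃəʒəwidəkə

The consonants /ʃ/, /ʒ/, /d/, /k/ cannot be parsed into a legal (C)V syllable (no codas are permitted; onsets are limited to one consonant).
Each unlicensed consonant becomes the onset of a new syllable: /ʃ/ → /ʃə/, /ʒ/ → /ʒə/, /d/ → /də/, /k/ → /kə/.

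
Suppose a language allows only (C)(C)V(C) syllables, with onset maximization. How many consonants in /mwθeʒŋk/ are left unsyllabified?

The consonants /m/, /ŋ/, /k/ cannot be parsed into a legal (C)(C)V(C) syllable (at most one coda consonant is licensed; onsets may contain at most 2 consonants).

3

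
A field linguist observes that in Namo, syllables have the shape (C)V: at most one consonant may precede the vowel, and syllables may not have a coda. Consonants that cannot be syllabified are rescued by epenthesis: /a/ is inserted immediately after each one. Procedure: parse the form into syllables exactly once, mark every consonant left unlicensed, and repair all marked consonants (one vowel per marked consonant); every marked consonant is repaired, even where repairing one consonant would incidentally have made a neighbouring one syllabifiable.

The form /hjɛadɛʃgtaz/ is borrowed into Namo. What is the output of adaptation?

hajɛadɛʃagataza

Under (C)V, the unsyllabifiable consonants are /h/, /ʃ/, /g/, /z/ (no codas are permitted; onsets are limited to one consonant).
Each unlicensed consonant becomes the onset of a new syllable: /h/ → /ha/, /ʃ/ → /ʃa/, /g/ → /ga/, /z/ → /za/.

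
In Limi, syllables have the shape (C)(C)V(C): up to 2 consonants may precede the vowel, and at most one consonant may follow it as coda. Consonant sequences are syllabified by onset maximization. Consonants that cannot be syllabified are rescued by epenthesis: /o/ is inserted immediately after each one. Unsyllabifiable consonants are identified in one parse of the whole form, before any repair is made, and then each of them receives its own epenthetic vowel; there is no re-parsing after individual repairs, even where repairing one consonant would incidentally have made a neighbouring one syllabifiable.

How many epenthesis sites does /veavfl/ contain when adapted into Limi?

2

The unsyllabifiable consonants are /f/, /l/; each receives one epenthetic vowel.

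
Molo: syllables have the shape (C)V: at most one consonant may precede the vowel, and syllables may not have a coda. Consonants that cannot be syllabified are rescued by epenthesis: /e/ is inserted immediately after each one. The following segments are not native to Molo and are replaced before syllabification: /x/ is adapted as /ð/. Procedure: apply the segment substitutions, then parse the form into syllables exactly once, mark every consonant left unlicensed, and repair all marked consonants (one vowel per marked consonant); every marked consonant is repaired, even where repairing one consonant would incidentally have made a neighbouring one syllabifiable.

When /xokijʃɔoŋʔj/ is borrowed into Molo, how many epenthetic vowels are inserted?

After substitution the input is /ðokijʃɔoŋʔj/.
The unsyllabifiable consonants are /j/, /ŋ/, /ʔ/, /j/; each receives one epenthetic vowel.

4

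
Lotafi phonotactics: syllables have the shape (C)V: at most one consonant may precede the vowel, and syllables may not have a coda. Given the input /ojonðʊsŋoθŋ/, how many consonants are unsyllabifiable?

The consonants /n/, /s/, /θ/, /ŋ/ cannot be parsed into a legal (C)V syllable (no codas are permitted; onsets are limited to one consonant).

4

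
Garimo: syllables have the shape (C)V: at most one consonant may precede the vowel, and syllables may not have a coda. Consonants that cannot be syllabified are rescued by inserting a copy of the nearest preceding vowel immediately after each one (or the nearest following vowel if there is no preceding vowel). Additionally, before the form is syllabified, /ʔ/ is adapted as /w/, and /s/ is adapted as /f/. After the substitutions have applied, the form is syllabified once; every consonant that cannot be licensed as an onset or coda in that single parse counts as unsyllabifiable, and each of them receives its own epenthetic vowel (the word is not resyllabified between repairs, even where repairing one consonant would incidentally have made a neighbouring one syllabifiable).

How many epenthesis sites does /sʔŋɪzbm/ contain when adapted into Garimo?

After substitution the input is /fwŋɪzbm/.
The unsyllabifiable consonants are /f/, /w/, /z/, /b/, /m/; each receives one epenthetic vowel.

5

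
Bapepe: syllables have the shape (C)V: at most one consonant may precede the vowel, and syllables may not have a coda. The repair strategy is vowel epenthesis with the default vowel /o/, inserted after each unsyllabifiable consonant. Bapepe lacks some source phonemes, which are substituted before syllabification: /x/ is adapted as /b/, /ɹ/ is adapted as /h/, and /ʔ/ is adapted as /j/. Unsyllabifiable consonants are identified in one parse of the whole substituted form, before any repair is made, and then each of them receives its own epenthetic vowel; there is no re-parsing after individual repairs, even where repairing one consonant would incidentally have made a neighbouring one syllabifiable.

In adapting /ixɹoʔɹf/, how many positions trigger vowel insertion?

4

After substitution the input is /ibhojhf/.
The unsyllabifiable consonants are /b/, /j/, /h/, /f/; each receives one epenthetic vowel.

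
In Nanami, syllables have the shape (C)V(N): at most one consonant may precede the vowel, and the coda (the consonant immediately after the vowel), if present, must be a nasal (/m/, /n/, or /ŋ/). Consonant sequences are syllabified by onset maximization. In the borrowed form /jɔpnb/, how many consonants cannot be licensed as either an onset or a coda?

Under (C)V(N), the unsyllabifiable consonants are /p/, /n/, /b/ (only a nasal (/m/, /n/, or /ŋ/) is licensed in coda position; onsets are limited to one consonant).

3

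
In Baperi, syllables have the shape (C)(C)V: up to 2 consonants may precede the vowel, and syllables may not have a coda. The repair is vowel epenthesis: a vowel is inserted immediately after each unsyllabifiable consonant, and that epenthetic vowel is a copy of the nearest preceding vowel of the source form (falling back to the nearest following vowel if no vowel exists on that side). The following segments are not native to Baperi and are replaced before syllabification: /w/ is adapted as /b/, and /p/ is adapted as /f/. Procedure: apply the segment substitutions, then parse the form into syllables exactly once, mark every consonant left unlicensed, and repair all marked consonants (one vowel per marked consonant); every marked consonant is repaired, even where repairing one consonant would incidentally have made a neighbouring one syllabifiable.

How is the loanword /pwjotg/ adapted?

fobjotogo

Substitution: /p/ → /f/, /w/ → /b/, giving /fbjotg/.
Syllabifying with onset maximization leaves /f/, /t/, /g/ stranded (no codas are permitted; onsets may contain at most 2 consonants).
Each unlicensed consonant becomes the onset of a new syllable: /f/ → /fo/, /t/ → /to/, /g/ → /go/.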